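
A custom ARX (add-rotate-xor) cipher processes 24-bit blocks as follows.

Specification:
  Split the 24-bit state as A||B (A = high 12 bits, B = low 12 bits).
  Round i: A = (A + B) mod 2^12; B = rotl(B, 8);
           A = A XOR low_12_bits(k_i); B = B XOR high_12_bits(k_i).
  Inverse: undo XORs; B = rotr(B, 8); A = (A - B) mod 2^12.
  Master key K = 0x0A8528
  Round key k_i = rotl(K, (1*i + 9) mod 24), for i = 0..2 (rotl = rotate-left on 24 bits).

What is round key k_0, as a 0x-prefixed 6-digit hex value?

0x0A5015

K = 0x0A8528
k_0 = rotl(K, (1*0+9) mod 24) = rotl(K, 9) = 0x0A5015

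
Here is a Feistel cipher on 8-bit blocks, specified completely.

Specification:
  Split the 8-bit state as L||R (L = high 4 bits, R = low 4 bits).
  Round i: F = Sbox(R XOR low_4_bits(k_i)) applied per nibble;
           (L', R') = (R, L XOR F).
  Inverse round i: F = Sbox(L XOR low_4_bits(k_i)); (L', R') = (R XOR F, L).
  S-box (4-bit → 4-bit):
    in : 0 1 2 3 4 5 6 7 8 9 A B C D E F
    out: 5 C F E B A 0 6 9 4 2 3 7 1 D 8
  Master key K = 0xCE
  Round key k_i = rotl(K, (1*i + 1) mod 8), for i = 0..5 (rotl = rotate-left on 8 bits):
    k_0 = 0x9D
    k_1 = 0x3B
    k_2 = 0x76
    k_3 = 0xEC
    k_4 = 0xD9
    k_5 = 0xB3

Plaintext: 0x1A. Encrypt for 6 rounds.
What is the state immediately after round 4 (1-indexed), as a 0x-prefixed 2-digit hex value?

s_0 = plaintext = 0x1A
s_1 = Round(s_0, k_0) = 0xA7
s_2 = Round(s_1, k_1) = 0x7D
s_3 = Round(s_2, k_2) = 0xD4
s_4 = Round(s_3, k_3) = 0x44
s_5 = Round(s_4, k_4) = 0x45
s_6 = Round(s_5, k_5) = 0x54

0x44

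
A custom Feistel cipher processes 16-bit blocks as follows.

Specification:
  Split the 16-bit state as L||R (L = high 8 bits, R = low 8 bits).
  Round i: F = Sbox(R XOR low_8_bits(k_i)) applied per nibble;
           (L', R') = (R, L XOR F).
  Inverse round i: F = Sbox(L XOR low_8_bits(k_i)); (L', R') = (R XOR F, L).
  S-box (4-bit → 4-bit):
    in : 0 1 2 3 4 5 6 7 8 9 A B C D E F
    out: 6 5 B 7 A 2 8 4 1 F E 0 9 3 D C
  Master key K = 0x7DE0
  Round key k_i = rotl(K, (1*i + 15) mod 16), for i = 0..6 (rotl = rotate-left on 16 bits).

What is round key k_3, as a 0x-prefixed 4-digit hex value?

0xF781

K = 0x7DE0
k_0 = rotl(K, (1*0+15) mod 16) = rotl(K, 15) = 0x3EF0
k_1 = rotl(K, (1*1+15) mod 16) = rotl(K, 0) = 0x7DE0
k_2 = rotl(K, (1*2+15) mod 16) = rotl(K, 1) = 0xFBC0
k_3 = rotl(K, (1*3+15) mod 16) = rotl(K, 2) = 0xF781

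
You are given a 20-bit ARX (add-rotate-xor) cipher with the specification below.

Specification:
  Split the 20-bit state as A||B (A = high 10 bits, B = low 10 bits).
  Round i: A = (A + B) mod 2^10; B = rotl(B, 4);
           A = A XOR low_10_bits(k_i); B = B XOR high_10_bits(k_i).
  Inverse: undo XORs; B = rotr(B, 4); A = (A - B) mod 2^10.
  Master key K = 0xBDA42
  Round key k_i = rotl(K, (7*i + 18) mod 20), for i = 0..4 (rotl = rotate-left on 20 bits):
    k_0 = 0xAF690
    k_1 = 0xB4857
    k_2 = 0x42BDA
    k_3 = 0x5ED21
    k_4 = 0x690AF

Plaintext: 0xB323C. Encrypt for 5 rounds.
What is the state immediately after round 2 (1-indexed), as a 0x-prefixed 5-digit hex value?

0x56987

s_0 = plaintext = 0xB323C
s_1 = Round(s_0, k_0) = 0xE6175
s_2 = Round(s_1, k_1) = 0x56987
s_3 = Round(s_2, k_2) = 0x4ED7C
s_4 = Round(s_3, k_3) = 0xE5ABE
s_5 = Round(s_4, k_4) = 0xBEE4E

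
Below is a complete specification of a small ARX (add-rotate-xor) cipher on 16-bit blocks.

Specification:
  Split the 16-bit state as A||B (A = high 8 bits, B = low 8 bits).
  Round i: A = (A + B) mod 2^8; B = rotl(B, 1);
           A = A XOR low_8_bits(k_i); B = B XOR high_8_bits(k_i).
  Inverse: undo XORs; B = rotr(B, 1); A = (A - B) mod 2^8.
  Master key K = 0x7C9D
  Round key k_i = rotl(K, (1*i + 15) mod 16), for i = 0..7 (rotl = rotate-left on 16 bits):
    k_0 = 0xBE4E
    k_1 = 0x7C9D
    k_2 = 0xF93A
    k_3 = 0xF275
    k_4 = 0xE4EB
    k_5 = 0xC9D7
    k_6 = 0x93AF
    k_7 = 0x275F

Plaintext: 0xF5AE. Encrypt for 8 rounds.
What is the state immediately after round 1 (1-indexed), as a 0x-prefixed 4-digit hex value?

0xEDE3

s_0 = plaintext = 0xF5AE
s_1 = Round(s_0, k_0) = 0xEDE3
s_2 = Round(s_1, k_1) = 0x4DBB
s_3 = Round(s_2, k_2) = 0x328E
s_4 = Round(s_3, k_3) = 0xB5EF
s_5 = Round(s_4, k_4) = 0x4F3B
s_6 = Round(s_5, k_5) = 0x5DBF
s_7 = Round(s_6, k_6) = 0xB3EC
s_8 = Round(s_7, k_7) = 0xC0FE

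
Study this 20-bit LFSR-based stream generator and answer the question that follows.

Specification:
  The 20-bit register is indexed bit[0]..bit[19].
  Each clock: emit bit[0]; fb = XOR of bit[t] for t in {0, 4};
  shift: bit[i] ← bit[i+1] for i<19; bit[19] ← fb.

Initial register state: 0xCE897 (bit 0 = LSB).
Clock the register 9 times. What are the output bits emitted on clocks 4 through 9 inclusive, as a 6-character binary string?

010010

reg_0 = 0xCE897
clock 1: out=1, reg = 0x6744B
clock 2: out=1, reg = 0xB3A25
clock 3: out=1, reg = 0xD9D12
clock 4: out=0, reg = 0xECE89
clock 5: out=1, reg = 0xF6744
clock 6: out=0, reg = 0x7B3A2
clock 7: out=0, reg = 0x3D9D1
clock 8: out=1, reg = 0x1ECE8
clock 9: out=0, reg = 0x0F674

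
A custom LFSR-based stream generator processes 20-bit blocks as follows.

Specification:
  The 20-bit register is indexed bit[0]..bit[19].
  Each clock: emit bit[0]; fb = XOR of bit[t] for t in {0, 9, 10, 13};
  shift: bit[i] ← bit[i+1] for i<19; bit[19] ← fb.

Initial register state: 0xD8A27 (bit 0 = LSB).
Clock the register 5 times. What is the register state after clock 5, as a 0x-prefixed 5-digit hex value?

reg_0 = 0xD8A27
clock 1: out=1, reg = 0x6C513
clock 2: out=1, reg = 0x36289
clock 3: out=1, reg = 0x9B144
clock 4: out=0, reg = 0xCD8A2
clock 5: out=0, reg = 0x66C51

0x66C51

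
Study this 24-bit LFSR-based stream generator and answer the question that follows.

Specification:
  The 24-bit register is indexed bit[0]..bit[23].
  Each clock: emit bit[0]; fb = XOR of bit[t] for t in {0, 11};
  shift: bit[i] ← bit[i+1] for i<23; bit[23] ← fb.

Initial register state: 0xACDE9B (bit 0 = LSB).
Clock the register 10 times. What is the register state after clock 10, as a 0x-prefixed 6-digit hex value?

0xC02B37

reg_0 = 0xACDE9B
clock 1: out=1, reg = 0x566F4D
clock 2: out=1, reg = 0x2B37A6
clock 3: out=0, reg = 0x159BD3
clock 4: out=1, reg = 0x0ACDE9
clock 5: out=1, reg = 0x0566F4
clock 6: out=0, reg = 0x02B37A
clock 7: out=0, reg = 0x0159BD
clock 8: out=1, reg = 0x00ACDE
clock 9: out=0, reg = 0x80566F
clock 10: out=1, reg = 0xC02B37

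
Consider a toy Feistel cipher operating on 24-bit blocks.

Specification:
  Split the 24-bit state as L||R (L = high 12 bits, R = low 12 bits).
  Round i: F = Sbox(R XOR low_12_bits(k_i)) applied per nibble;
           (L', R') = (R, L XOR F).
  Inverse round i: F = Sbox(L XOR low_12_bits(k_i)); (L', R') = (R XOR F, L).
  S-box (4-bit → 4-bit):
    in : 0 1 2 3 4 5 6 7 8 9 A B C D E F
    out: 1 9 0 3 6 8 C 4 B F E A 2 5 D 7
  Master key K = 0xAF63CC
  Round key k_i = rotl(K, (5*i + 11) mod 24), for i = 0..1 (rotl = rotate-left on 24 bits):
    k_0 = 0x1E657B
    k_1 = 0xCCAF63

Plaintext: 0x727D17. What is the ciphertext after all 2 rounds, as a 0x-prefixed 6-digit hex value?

0xCE5EAB

s_0 = plaintext = 0x727D17
s_1 = Round(s_0, k_0) = 0xD17CE5
s_2 = Round(s_1, k_1) = 0xCE5EAB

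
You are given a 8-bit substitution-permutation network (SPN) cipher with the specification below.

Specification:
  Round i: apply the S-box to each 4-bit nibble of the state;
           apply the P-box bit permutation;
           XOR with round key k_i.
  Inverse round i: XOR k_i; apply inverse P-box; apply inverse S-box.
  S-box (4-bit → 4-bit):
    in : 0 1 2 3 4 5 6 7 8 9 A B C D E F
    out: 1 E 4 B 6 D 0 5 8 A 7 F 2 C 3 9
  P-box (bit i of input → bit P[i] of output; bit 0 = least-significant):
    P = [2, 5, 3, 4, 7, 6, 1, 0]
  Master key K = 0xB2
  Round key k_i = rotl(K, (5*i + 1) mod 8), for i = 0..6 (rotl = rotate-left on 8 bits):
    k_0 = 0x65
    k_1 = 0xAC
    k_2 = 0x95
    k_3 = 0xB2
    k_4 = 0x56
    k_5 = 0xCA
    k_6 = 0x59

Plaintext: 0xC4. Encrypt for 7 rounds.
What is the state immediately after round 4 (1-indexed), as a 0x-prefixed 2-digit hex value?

0x10

s_0 = plaintext = 0xC4
s_1 = Round(s_0, k_0) = 0x0D
s_2 = Round(s_1, k_1) = 0x34
s_3 = Round(s_2, k_2) = 0x7C
s_4 = Round(s_3, k_3) = 0x10
s_5 = Round(s_4, k_4) = 0x11
s_6 = Round(s_5, k_5) = 0xB1
s_7 = Round(s_6, k_6) = 0xA2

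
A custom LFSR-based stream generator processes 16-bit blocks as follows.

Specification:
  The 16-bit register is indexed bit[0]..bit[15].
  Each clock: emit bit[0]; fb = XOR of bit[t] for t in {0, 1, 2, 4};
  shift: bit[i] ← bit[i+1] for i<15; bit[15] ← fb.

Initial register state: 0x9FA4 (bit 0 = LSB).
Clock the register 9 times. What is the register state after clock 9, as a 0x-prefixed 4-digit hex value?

reg_0 = 0x9FA4
clock 1: out=0, reg = 0xCFD2
clock 2: out=0, reg = 0x67E9
clock 3: out=1, reg = 0xB3F4
clock 4: out=0, reg = 0x59FA
clock 5: out=0, reg = 0x2CFD
clock 6: out=1, reg = 0x967E
clock 7: out=0, reg = 0xCB3F
clock 8: out=1, reg = 0x659F
clock 9: out=1, reg = 0x32CF

0x32CF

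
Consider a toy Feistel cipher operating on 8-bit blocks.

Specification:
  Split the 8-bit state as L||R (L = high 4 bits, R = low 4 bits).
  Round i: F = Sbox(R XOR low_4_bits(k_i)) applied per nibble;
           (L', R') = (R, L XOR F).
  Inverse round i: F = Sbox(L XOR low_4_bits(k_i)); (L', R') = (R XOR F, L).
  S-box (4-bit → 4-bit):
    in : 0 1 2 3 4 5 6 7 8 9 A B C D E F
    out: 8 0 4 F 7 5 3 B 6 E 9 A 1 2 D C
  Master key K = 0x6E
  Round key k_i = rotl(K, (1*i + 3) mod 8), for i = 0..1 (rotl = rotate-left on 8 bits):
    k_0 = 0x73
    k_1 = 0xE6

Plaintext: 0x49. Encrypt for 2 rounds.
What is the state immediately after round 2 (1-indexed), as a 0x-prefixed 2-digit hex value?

0xD3

s_0 = plaintext = 0x49
s_1 = Round(s_0, k_0) = 0x9D
s_2 = Round(s_1, k_1) = 0xD3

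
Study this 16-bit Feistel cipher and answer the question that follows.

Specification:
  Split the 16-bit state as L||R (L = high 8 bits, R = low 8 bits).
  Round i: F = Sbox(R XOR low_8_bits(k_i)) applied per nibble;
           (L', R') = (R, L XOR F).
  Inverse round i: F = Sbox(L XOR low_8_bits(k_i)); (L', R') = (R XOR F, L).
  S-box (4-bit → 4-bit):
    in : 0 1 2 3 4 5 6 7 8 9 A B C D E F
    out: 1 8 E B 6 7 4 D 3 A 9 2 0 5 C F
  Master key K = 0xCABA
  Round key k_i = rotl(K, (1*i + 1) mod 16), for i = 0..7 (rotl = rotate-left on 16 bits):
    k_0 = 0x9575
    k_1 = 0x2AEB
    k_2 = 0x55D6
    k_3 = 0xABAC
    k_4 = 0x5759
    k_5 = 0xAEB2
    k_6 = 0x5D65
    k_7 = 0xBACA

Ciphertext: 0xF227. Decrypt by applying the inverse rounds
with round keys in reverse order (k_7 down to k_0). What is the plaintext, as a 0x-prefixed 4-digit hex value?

0x18F2

s_0 = ciphertext = 0xF227
s_1 = InvRound(s_0, k_7) = 0x94F2
s_2 = InvRound(s_1, k_6) = 0x0A94
s_3 = InvRound(s_2, k_5) = 0xB70A
s_4 = InvRound(s_3, k_4) = 0xC6B7
s_5 = InvRound(s_4, k_3) = 0xFEC6
s_6 = InvRound(s_5, k_2) = 0x25FE
s_7 = InvRound(s_6, k_1) = 0xF225
s_8 = InvRound(s_7, k_0) = 0x18F2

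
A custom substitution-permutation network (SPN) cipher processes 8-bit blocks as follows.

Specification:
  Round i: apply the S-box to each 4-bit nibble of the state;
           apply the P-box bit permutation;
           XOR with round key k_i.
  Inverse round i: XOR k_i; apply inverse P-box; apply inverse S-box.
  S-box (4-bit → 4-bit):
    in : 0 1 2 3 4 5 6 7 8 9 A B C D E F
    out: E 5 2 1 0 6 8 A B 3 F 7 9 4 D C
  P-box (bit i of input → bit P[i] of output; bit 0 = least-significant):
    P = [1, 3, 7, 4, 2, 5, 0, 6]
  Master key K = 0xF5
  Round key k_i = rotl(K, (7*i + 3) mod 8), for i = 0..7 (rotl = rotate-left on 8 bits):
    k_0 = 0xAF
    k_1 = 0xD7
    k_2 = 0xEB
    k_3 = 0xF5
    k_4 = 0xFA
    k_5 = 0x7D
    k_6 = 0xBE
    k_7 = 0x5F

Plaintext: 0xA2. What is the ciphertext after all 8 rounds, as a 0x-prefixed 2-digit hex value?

s_0 = plaintext = 0xA2
s_1 = Round(s_0, k_0) = 0xC2
s_2 = Round(s_1, k_1) = 0x9B
s_3 = Round(s_2, k_2) = 0x45
s_4 = Round(s_3, k_3) = 0x7D
s_5 = Round(s_4, k_4) = 0x1A
s_6 = Round(s_5, k_5) = 0xE2
s_7 = Round(s_6, k_6) = 0xF3
s_8 = Round(s_7, k_7) = 0x1C

0x1C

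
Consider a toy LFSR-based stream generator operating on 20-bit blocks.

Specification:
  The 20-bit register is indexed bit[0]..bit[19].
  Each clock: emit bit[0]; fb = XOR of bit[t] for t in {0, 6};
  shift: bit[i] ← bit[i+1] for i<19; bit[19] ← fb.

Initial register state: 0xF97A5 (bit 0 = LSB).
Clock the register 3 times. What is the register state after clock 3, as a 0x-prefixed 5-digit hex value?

0x7F2F4

reg_0 = 0xF97A5
clock 1: out=1, reg = 0xFCBD2
clock 2: out=0, reg = 0xFE5E9
clock 3: out=1, reg = 0x7F2F4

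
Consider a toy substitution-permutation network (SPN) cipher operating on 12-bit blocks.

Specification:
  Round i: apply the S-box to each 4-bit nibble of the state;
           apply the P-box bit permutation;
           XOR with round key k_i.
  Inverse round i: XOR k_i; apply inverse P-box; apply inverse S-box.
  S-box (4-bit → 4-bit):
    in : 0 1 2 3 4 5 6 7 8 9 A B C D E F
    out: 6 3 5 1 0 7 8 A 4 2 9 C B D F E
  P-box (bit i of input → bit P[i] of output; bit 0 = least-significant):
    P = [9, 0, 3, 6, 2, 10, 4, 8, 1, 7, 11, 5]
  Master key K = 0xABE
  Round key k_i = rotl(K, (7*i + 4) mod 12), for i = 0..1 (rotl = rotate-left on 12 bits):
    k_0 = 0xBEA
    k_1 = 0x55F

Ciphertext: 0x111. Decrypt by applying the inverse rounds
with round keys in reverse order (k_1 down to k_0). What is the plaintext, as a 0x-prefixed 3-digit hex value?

0xF87

s_0 = ciphertext = 0x111
s_1 = InvRound(s_0, k_1) = 0x31B
s_2 = InvRound(s_1, k_0) = 0xF87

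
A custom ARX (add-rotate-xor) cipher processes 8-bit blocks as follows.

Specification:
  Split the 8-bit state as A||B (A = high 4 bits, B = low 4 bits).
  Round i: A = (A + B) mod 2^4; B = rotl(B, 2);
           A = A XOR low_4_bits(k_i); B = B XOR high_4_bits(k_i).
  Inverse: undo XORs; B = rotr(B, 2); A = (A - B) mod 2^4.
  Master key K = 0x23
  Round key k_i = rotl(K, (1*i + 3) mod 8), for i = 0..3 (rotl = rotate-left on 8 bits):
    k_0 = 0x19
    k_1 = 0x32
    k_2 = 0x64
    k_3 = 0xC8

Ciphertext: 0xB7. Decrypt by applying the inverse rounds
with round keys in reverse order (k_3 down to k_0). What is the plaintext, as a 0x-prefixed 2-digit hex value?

0xB5

s_0 = ciphertext = 0xB7
s_1 = InvRound(s_0, k_3) = 0x5E
s_2 = InvRound(s_1, k_2) = 0xF2
s_3 = InvRound(s_2, k_1) = 0x94
s_4 = InvRound(s_3, k_0) = 0xB5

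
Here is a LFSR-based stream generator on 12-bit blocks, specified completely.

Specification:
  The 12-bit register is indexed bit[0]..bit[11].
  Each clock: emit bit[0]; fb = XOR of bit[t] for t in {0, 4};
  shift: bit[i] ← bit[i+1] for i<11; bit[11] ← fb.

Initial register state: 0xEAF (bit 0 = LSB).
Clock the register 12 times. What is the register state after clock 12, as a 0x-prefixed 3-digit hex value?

reg_0 = 0xEAF
clock 1: out=1, reg = 0xF57
clock 2: out=1, reg = 0x7AB
clock 3: out=1, reg = 0xBD5
clock 4: out=1, reg = 0x5EA
clock 5: out=0, reg = 0x2F5
clock 6: out=1, reg = 0x17A
clock 7: out=0, reg = 0x8BD
clock 8: out=1, reg = 0x45E
clock 9: out=0, reg = 0xA2F
clock 10: out=1, reg = 0xD17
clock 11: out=1, reg = 0x68B
clock 12: out=1, reg = 0xB45

0xB45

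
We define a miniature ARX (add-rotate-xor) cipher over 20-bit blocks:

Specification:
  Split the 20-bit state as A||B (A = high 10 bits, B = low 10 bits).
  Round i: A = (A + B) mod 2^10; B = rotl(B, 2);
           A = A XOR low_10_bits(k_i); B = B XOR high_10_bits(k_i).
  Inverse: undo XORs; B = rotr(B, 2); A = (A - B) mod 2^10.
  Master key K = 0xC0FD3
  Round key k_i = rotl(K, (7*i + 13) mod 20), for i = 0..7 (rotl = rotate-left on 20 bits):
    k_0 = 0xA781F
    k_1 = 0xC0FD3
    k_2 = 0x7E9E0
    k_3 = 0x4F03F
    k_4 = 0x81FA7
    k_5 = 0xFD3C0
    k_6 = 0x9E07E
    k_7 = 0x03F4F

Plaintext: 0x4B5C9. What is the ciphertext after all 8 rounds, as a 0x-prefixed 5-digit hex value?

0x4994E

s_0 = plaintext = 0x4B5C9
s_1 = Round(s_0, k_0) = 0xBA5BB
s_2 = Round(s_1, k_1) = 0xDDDEE
s_3 = Round(s_2, k_2) = 0x21643
s_4 = Round(s_3, k_3) = 0xBDC32
s_5 = Round(s_4, k_4) = 0x23ACF
s_6 = Round(s_5, k_5) = 0x274CA
s_7 = Round(s_6, k_6) = 0x46550
s_8 = Round(s_7, k_7) = 0x4994E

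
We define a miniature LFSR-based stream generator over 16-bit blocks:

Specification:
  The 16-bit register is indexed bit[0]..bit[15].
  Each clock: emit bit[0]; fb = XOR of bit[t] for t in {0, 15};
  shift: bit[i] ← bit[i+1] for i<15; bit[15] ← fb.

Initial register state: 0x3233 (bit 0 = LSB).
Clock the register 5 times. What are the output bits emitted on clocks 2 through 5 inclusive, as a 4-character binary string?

1001

reg_0 = 0x3233
clock 1: out=1, reg = 0x9919
clock 2: out=1, reg = 0x4C8C
clock 3: out=0, reg = 0x2646
clock 4: out=0, reg = 0x1323
clock 5: out=1, reg = 0x8991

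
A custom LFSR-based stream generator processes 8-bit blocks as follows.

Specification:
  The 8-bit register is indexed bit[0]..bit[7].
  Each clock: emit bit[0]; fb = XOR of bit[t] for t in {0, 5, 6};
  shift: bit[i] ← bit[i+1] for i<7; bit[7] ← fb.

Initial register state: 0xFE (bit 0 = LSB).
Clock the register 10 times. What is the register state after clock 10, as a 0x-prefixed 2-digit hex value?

reg_0 = 0xFE
clock 1: out=0, reg = 0x7F
clock 2: out=1, reg = 0xBF
clock 3: out=1, reg = 0x5F
clock 4: out=1, reg = 0x2F
clock 5: out=1, reg = 0x17
clock 6: out=1, reg = 0x8B
clock 7: out=1, reg = 0xC5
clock 8: out=1, reg = 0x62
clock 9: out=0, reg = 0x31
clock 10: out=1, reg = 0x18

0x18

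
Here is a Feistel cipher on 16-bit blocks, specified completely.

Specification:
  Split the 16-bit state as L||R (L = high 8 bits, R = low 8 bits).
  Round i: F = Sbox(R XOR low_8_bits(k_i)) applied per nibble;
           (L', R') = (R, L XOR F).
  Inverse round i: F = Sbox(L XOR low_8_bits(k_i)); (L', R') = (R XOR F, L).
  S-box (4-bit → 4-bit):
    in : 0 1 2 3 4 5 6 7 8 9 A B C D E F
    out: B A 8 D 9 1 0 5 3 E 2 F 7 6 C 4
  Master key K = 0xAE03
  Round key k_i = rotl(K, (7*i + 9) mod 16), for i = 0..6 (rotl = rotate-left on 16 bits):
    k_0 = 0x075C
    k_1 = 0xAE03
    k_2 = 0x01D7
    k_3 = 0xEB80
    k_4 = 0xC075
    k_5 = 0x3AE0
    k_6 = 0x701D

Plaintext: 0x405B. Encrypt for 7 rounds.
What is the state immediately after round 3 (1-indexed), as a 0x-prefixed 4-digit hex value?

s_0 = plaintext = 0x405B
s_1 = Round(s_0, k_0) = 0x5BF5
s_2 = Round(s_1, k_1) = 0xF51B
s_3 = Round(s_2, k_2) = 0x1B82
s_4 = Round(s_3, k_3) = 0x82A3
s_5 = Round(s_4, k_4) = 0xA3E2
s_6 = Round(s_5, k_5) = 0xE21B
s_7 = Round(s_6, k_6) = 0x1B52

0x1B82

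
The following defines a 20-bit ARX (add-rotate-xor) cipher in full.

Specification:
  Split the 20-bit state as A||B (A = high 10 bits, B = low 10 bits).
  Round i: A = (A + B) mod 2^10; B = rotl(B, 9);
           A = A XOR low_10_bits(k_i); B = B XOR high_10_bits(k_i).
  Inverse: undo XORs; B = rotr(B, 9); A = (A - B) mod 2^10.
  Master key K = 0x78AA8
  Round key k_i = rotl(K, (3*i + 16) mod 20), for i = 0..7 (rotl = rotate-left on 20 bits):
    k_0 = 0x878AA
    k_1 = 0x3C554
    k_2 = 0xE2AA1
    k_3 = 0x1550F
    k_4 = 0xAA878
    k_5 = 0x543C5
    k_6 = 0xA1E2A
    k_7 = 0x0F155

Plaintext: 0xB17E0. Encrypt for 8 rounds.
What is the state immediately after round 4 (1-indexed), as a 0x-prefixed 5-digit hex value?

0xC63D1

s_0 = plaintext = 0xB17E0
s_1 = Round(s_0, k_0) = 0x83FEE
s_2 = Round(s_1, k_1) = 0x2A506
s_3 = Round(s_2, k_2) = 0xC3B09
s_4 = Round(s_3, k_3) = 0xC63D1
s_5 = Round(s_4, k_4) = 0xA4542
s_6 = Round(s_5, k_5) = 0x059F1
s_7 = Round(s_6, k_6) = 0x0B47F
s_8 = Round(s_7, k_7) = 0x7E603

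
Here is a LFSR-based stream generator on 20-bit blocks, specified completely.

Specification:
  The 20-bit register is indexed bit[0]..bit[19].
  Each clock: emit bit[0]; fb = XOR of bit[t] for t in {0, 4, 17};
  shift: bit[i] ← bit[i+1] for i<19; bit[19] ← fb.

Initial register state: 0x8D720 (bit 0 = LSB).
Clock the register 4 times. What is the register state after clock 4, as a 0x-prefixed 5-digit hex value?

0x68D72

reg_0 = 0x8D720
clock 1: out=0, reg = 0x46B90
clock 2: out=0, reg = 0xA35C8
clock 3: out=0, reg = 0xD1AE4
clock 4: out=0, reg = 0x68D72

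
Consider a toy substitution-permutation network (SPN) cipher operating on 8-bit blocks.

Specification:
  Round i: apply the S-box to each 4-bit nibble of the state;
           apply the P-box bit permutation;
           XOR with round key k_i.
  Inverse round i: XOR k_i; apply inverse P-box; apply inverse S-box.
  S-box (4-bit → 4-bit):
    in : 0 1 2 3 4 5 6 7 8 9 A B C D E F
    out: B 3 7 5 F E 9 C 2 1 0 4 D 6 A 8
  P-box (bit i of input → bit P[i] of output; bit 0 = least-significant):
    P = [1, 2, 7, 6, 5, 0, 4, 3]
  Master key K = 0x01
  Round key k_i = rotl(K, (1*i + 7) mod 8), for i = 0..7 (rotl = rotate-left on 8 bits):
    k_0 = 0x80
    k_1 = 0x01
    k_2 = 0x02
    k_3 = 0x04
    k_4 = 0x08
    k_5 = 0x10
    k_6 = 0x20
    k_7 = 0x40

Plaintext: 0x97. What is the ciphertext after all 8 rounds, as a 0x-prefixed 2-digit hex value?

s_0 = plaintext = 0x97
s_1 = Round(s_0, k_0) = 0x60
s_2 = Round(s_1, k_1) = 0x6F
s_3 = Round(s_2, k_2) = 0x6A
s_4 = Round(s_3, k_3) = 0x2C
s_5 = Round(s_4, k_4) = 0xFB
s_6 = Round(s_5, k_5) = 0x98
s_7 = Round(s_6, k_6) = 0x04
s_8 = Round(s_7, k_7) = 0xAF

0xAF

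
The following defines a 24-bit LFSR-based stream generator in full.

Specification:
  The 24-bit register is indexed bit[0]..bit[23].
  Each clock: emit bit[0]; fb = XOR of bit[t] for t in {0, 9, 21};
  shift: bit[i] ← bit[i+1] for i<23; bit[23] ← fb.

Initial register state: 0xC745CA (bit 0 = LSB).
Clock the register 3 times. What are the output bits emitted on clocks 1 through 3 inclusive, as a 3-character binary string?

010

reg_0 = 0xC745CA
clock 1: out=0, reg = 0x63A2E5
clock 2: out=1, reg = 0xB1D172
clock 3: out=0, reg = 0xD8E8B9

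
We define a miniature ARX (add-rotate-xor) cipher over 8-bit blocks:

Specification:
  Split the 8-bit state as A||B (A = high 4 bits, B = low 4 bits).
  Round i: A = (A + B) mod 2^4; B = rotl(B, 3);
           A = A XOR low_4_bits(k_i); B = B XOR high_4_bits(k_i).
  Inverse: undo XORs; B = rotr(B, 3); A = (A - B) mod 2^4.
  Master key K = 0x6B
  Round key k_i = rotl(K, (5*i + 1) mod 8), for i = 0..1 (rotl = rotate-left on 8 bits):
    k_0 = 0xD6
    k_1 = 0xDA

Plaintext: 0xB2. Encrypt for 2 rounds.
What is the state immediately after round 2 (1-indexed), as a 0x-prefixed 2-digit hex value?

0xDB

s_0 = plaintext = 0xB2
s_1 = Round(s_0, k_0) = 0xBC
s_2 = Round(s_1, k_1) = 0xDB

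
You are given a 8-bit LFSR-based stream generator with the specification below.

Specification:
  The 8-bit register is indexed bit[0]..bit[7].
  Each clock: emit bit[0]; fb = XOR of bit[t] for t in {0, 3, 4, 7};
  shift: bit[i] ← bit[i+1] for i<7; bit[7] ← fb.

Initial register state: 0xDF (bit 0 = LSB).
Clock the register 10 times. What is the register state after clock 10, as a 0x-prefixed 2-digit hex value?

0x0E

reg_0 = 0xDF
clock 1: out=1, reg = 0x6F
clock 2: out=1, reg = 0x37
clock 3: out=1, reg = 0x1B
clock 4: out=1, reg = 0x8D
clock 5: out=1, reg = 0xC6
clock 6: out=0, reg = 0xE3
clock 7: out=1, reg = 0x71
clock 8: out=1, reg = 0x38
clock 9: out=0, reg = 0x1C
clock 10: out=0, reg = 0x0E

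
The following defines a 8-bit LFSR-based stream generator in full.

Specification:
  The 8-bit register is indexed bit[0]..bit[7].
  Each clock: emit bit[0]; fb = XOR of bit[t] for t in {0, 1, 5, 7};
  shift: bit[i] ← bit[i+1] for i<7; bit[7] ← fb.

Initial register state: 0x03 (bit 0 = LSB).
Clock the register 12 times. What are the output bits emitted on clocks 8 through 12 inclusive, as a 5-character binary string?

reg_0 = 0x03
clock 1: out=1, reg = 0x01
clock 2: out=1, reg = 0x80
clock 3: out=0, reg = 0xC0
clock 4: out=0, reg = 0xE0
clock 5: out=0, reg = 0x70
clock 6: out=0, reg = 0xB8
clock 7: out=0, reg = 0x5C
clock 8: out=0, reg = 0x2E
clock 9: out=0, reg = 0x17
clock 10: out=1, reg = 0x0B
clock 11: out=1, reg = 0x05
clock 12: out=1, reg = 0x82

00111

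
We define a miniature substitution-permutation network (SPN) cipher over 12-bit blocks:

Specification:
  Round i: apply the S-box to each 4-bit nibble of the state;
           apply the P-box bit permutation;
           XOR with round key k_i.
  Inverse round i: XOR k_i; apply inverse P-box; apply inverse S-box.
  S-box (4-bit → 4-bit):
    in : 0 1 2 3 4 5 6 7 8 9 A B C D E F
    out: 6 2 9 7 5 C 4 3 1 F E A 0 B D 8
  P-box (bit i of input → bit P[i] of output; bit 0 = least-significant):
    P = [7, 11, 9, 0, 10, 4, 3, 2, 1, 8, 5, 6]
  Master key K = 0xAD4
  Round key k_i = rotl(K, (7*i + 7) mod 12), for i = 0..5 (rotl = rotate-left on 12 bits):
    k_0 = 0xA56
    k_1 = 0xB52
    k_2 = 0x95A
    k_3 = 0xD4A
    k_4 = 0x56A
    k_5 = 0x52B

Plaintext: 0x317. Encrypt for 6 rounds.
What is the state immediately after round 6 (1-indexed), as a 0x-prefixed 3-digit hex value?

s_0 = plaintext = 0x317
s_1 = Round(s_0, k_0) = 0x3E4
s_2 = Round(s_1, k_1) = 0xCFC
s_3 = Round(s_2, k_2) = 0x95E
s_4 = Round(s_3, k_3) = 0xEA5
s_5 = Round(s_4, k_4) = 0x715
s_6 = Round(s_5, k_5) = 0x638

0x638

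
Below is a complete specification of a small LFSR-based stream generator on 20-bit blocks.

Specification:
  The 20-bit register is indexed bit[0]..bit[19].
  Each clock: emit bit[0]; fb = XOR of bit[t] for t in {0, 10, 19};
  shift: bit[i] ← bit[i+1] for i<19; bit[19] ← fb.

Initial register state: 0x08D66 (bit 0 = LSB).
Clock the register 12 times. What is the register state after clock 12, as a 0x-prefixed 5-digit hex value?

reg_0 = 0x08D66
clock 1: out=0, reg = 0x846B3
clock 2: out=1, reg = 0xC2359
clock 3: out=1, reg = 0x611AC
clock 4: out=0, reg = 0x308D6
clock 5: out=0, reg = 0x1846B
clock 6: out=1, reg = 0x0C235
clock 7: out=1, reg = 0x8611A
clock 8: out=0, reg = 0xC308D
clock 9: out=1, reg = 0x61846
clock 10: out=0, reg = 0x30C23
clock 11: out=1, reg = 0x18611
clock 12: out=1, reg = 0x0C308

0x0C308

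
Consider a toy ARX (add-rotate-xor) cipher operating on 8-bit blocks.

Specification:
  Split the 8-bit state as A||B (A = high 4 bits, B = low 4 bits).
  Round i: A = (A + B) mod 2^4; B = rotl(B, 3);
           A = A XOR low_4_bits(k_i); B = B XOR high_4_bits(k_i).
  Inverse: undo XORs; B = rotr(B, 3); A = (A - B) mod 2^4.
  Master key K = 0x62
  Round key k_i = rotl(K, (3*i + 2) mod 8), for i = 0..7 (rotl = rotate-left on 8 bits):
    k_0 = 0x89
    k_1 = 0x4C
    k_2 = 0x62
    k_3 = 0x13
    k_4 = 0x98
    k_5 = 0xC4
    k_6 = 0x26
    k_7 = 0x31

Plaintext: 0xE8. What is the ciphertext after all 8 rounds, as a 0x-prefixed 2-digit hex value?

s_0 = plaintext = 0xE8
s_1 = Round(s_0, k_0) = 0xFC
s_2 = Round(s_1, k_1) = 0x72
s_3 = Round(s_2, k_2) = 0xB7
s_4 = Round(s_3, k_3) = 0x1A
s_5 = Round(s_4, k_4) = 0x3C
s_6 = Round(s_5, k_5) = 0xBA
s_7 = Round(s_6, k_6) = 0x37
s_8 = Round(s_7, k_7) = 0xB8

0xB8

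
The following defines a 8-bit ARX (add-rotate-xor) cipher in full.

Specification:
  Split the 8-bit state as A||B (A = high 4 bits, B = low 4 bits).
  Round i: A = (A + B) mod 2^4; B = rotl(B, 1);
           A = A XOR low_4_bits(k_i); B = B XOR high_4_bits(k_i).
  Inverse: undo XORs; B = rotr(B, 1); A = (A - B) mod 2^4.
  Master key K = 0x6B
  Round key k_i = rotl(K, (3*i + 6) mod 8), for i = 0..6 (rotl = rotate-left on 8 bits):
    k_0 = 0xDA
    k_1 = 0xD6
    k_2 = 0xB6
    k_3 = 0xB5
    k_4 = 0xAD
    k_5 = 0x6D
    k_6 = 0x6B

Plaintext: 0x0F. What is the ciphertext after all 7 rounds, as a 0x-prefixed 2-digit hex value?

0xA5

s_0 = plaintext = 0x0F
s_1 = Round(s_0, k_0) = 0x52
s_2 = Round(s_1, k_1) = 0x19
s_3 = Round(s_2, k_2) = 0xC8
s_4 = Round(s_3, k_3) = 0x1A
s_5 = Round(s_4, k_4) = 0x6F
s_6 = Round(s_5, k_5) = 0x89
s_7 = Round(s_6, k_6) = 0xA5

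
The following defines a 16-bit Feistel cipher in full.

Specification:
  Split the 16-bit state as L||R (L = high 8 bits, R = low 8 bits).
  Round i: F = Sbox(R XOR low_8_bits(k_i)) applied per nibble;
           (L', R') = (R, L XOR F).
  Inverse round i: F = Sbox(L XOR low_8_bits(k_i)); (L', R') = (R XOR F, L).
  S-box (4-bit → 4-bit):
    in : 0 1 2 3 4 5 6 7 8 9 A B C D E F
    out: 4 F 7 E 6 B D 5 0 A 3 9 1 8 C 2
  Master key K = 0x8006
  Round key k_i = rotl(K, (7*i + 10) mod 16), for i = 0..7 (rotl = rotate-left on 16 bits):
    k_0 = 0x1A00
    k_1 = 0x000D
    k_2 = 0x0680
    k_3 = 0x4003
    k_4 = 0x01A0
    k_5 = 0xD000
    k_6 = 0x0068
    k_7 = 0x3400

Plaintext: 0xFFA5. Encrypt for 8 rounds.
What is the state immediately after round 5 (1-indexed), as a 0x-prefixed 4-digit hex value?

s_0 = plaintext = 0xFFA5
s_1 = Round(s_0, k_0) = 0xA5C4
s_2 = Round(s_1, k_1) = 0xC4BF
s_3 = Round(s_2, k_2) = 0xBF26
s_4 = Round(s_3, k_3) = 0x26C4
s_5 = Round(s_4, k_4) = 0xC4F0
s_6 = Round(s_5, k_5) = 0xF0E0
s_7 = Round(s_6, k_6) = 0xE0F0
s_8 = Round(s_7, k_7) = 0xF0C4

0xC4F0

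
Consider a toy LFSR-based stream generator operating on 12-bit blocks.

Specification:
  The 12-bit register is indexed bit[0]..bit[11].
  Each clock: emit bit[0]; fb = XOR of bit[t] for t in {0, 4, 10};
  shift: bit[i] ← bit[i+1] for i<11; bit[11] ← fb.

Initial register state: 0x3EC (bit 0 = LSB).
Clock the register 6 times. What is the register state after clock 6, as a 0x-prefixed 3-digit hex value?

0xE8F

reg_0 = 0x3EC
clock 1: out=0, reg = 0x1F6
clock 2: out=0, reg = 0x8FB
clock 3: out=1, reg = 0x47D
clock 4: out=1, reg = 0xA3E
clock 5: out=0, reg = 0xD1F
clock 6: out=1, reg = 0xE8F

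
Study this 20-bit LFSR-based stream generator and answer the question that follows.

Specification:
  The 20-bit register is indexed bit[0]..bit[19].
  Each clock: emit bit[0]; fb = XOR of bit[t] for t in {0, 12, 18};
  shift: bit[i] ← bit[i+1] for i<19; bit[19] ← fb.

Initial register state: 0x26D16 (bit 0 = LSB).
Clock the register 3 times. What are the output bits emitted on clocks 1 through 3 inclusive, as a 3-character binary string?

011

reg_0 = 0x26D16
clock 1: out=0, reg = 0x1368B
clock 2: out=1, reg = 0x09B45
clock 3: out=1, reg = 0x04DA2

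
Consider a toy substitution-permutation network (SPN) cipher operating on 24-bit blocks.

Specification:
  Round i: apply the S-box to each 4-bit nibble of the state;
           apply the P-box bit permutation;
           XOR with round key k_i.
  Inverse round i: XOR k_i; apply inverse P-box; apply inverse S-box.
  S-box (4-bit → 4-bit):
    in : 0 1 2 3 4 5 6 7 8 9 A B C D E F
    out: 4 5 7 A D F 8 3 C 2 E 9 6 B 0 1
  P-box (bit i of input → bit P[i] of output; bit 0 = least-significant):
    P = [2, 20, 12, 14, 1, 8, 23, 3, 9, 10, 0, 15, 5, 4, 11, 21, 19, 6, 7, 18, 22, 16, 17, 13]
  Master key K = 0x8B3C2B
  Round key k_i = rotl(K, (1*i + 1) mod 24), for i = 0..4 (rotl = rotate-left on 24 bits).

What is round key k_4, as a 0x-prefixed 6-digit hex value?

0x678571

K = 0x8B3C2B
k_0 = rotl(K, (1*0+1) mod 24) = rotl(K, 1) = 0x167857
k_1 = rotl(K, (1*1+1) mod 24) = rotl(K, 2) = 0x2CF0AE
k_2 = rotl(K, (1*2+1) mod 24) = rotl(K, 3) = 0x59E15C
k_3 = rotl(K, (1*3+1) mod 24) = rotl(K, 4) = 0xB3C2B8
k_4 = rotl(K, (1*4+1) mod 24) = rotl(K, 5) = 0x678571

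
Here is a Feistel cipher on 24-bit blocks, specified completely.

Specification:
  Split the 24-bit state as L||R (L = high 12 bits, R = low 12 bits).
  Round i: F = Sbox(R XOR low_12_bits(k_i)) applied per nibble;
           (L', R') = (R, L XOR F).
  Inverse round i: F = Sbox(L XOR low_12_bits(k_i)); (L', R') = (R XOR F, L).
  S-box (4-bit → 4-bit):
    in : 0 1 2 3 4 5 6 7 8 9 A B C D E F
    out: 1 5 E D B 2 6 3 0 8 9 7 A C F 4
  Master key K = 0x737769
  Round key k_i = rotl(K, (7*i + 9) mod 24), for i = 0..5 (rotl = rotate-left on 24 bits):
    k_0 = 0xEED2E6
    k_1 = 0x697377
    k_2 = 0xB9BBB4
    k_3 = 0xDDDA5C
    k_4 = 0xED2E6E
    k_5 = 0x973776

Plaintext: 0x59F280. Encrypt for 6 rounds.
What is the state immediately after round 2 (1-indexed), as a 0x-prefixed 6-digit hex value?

0x4F918F

s_0 = plaintext = 0x59F280
s_1 = Round(s_0, k_0) = 0x2804F9
s_2 = Round(s_1, k_1) = 0x4F918F
s_3 = Round(s_2, k_2) = 0x18FD2E
s_4 = Round(s_3, k_3) = 0xD2E2B1
s_5 = Round(s_4, k_4) = 0x2B17EA
s_6 = Round(s_5, k_5) = 0x7EA33B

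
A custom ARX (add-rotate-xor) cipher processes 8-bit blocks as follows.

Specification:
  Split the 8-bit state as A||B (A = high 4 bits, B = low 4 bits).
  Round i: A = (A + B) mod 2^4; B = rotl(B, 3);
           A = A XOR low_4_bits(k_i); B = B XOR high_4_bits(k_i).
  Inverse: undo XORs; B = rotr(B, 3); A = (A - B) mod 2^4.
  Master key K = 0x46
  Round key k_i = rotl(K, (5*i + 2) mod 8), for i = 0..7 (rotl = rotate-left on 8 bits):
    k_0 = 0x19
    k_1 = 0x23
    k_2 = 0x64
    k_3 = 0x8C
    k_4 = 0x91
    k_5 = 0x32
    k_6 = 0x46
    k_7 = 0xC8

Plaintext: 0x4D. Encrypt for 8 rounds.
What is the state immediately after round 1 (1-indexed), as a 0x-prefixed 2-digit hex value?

0x8F

s_0 = plaintext = 0x4D
s_1 = Round(s_0, k_0) = 0x8F
s_2 = Round(s_1, k_1) = 0x4D
s_3 = Round(s_2, k_2) = 0x58
s_4 = Round(s_3, k_3) = 0x1C
s_5 = Round(s_4, k_4) = 0xCF
s_6 = Round(s_5, k_5) = 0x9C
s_7 = Round(s_6, k_6) = 0x32
s_8 = Round(s_7, k_7) = 0xDD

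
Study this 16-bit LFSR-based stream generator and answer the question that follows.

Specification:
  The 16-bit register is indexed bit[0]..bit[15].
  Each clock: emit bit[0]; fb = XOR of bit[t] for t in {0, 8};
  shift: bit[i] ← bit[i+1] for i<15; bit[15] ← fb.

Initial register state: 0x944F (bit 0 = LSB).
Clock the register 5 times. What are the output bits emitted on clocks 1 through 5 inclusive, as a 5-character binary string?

reg_0 = 0x944F
clock 1: out=1, reg = 0xCA27
clock 2: out=1, reg = 0xE513
clock 3: out=1, reg = 0x7289
clock 4: out=1, reg = 0xB944
clock 5: out=0, reg = 0xDCA2

11110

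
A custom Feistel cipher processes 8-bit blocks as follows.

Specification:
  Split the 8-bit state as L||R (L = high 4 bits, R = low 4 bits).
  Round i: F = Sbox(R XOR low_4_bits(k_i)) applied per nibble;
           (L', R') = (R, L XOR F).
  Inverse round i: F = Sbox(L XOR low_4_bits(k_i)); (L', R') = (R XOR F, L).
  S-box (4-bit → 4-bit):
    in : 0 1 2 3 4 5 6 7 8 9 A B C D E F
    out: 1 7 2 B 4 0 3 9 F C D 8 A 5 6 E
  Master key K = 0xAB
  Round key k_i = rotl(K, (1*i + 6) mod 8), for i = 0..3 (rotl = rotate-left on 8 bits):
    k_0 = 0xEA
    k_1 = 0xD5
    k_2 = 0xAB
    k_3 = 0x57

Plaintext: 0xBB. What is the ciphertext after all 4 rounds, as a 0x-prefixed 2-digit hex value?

s_0 = plaintext = 0xBB
s_1 = Round(s_0, k_0) = 0xBC
s_2 = Round(s_1, k_1) = 0xC7
s_3 = Round(s_2, k_2) = 0x76
s_4 = Round(s_3, k_3) = 0x60

0x60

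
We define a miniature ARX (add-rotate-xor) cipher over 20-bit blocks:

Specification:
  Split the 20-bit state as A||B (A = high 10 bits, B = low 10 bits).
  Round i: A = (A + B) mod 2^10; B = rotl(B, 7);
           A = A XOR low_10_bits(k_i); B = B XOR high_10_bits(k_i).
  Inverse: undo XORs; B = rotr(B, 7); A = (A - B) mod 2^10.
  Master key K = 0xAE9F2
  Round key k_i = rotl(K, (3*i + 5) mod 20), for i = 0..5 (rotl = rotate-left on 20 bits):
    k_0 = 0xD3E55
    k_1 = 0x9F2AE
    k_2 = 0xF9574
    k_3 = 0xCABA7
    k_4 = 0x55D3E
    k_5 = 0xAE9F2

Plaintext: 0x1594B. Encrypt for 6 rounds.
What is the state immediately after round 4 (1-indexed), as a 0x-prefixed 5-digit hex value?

0xC1BD2

s_0 = plaintext = 0x1594B
s_1 = Round(s_0, k_0) = 0xFD2E6
s_2 = Round(s_1, k_1) = 0x1D120
s_3 = Round(s_2, k_2) = 0x383C1
s_4 = Round(s_3, k_3) = 0xC1BD2
s_5 = Round(s_4, k_4) = 0xF982D
s_6 = Round(s_5, k_5) = 0x7843F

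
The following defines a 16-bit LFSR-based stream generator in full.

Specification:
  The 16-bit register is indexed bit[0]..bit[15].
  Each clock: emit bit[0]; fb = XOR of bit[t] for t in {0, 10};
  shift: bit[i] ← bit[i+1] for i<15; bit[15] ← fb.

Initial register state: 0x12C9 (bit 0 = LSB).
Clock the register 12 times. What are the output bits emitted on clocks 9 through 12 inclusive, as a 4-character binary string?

0100

reg_0 = 0x12C9
clock 1: out=1, reg = 0x8964
clock 2: out=0, reg = 0x44B2
clock 3: out=0, reg = 0xA259
clock 4: out=1, reg = 0xD12C
clock 5: out=0, reg = 0x6896
clock 6: out=0, reg = 0x344B
clock 7: out=1, reg = 0x1A25
clock 8: out=1, reg = 0x8D12
clock 9: out=0, reg = 0xC689
clock 10: out=1, reg = 0x6344
clock 11: out=0, reg = 0x31A2
clock 12: out=0, reg = 0x18D1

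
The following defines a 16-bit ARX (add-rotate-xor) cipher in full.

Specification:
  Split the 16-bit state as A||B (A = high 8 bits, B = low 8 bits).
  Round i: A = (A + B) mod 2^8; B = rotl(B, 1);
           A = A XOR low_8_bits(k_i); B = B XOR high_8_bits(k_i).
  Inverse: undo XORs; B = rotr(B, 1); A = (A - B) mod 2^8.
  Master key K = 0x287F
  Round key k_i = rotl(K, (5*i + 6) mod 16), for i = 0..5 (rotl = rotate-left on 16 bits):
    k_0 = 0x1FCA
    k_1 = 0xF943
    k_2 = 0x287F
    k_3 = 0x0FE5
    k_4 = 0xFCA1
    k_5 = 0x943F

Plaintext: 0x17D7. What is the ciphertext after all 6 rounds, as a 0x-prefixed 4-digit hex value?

s_0 = plaintext = 0x17D7
s_1 = Round(s_0, k_0) = 0x24B0
s_2 = Round(s_1, k_1) = 0x9798
s_3 = Round(s_2, k_2) = 0x5019
s_4 = Round(s_3, k_3) = 0x8C3D
s_5 = Round(s_4, k_4) = 0x6886
s_6 = Round(s_5, k_5) = 0xD199

0xD199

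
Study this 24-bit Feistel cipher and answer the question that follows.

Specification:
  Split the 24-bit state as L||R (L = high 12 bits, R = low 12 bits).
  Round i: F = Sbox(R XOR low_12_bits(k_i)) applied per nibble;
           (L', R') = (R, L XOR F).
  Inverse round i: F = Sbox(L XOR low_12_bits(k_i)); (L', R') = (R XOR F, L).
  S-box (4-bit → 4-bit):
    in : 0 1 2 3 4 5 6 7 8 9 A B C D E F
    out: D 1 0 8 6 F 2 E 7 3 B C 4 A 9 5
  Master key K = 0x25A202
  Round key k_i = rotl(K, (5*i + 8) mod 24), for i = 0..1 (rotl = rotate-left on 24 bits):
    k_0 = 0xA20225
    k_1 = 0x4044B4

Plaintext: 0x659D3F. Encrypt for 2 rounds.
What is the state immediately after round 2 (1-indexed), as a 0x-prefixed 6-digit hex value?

s_0 = plaintext = 0x659D3F
s_1 = Round(s_0, k_0) = 0xD3F342
s_2 = Round(s_1, k_1) = 0x34236D

0x34236D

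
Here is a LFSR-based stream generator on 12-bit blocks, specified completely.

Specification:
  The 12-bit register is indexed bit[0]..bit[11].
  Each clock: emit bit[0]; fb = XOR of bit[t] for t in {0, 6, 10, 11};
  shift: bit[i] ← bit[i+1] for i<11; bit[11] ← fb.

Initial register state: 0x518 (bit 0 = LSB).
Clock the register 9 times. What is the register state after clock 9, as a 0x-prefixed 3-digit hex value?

reg_0 = 0x518
clock 1: out=0, reg = 0xA8C
clock 2: out=0, reg = 0xD46
clock 3: out=0, reg = 0xEA3
clock 4: out=1, reg = 0xF51
clock 5: out=1, reg = 0x7A8
clock 6: out=0, reg = 0xBD4
clock 7: out=0, reg = 0x5EA
clock 8: out=0, reg = 0x2F5
clock 9: out=1, reg = 0x17A

0x17A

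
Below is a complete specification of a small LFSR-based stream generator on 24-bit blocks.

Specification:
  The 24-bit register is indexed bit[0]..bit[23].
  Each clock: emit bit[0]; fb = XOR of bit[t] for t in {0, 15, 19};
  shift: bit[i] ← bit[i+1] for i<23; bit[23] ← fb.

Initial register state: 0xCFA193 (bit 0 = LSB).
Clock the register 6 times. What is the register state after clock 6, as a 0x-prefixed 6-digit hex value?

reg_0 = 0xCFA193
clock 1: out=1, reg = 0xE7D0C9
clock 2: out=1, reg = 0x73E864
clock 3: out=0, reg = 0xB9F432
clock 4: out=0, reg = 0x5CFA19
clock 5: out=1, reg = 0xAE7D0C
clock 6: out=0, reg = 0xD73E86

0xD73E86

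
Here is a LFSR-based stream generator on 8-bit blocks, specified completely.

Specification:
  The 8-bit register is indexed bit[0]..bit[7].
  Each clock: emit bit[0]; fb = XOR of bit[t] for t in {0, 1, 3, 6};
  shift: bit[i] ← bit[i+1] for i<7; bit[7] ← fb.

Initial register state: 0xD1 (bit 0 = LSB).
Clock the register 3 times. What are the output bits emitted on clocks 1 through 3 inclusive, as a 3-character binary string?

100

reg_0 = 0xD1
clock 1: out=1, reg = 0x68
clock 2: out=0, reg = 0x34
clock 3: out=0, reg = 0x1A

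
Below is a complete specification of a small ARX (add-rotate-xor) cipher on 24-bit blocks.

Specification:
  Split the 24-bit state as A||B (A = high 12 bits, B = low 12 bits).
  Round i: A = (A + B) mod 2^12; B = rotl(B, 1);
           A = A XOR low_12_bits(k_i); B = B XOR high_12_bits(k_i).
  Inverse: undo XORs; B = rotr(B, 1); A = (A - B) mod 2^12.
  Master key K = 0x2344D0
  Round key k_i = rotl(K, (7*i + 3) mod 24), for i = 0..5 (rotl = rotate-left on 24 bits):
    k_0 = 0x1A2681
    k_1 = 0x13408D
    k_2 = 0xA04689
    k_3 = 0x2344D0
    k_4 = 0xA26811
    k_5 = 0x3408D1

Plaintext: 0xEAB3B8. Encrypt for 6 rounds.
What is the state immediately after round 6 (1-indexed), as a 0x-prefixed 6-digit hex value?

0x72D6F4

s_0 = plaintext = 0xEAB3B8
s_1 = Round(s_0, k_0) = 0x4E26D2
s_2 = Round(s_1, k_1) = 0xB39C90
s_3 = Round(s_2, k_2) = 0x140325
s_4 = Round(s_3, k_3) = 0x0B547E
s_5 = Round(s_4, k_4) = 0xD222DA
s_6 = Round(s_5, k_5) = 0x72D6F4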